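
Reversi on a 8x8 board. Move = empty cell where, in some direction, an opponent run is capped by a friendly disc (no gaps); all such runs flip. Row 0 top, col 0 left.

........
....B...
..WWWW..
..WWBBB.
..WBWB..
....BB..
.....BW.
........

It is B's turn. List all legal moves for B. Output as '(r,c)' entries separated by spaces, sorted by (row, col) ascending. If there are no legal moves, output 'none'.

(1,1): flips 3 -> legal
(1,2): flips 1 -> legal
(1,3): flips 3 -> legal
(1,5): flips 1 -> legal
(1,6): flips 1 -> legal
(2,1): flips 1 -> legal
(2,6): no bracket -> illegal
(3,1): flips 2 -> legal
(4,1): flips 3 -> legal
(5,1): no bracket -> illegal
(5,2): no bracket -> illegal
(5,3): flips 1 -> legal
(5,6): no bracket -> illegal
(5,7): no bracket -> illegal
(6,7): flips 1 -> legal
(7,5): no bracket -> illegal
(7,6): no bracket -> illegal
(7,7): flips 1 -> legal

Answer: (1,1) (1,2) (1,3) (1,5) (1,6) (2,1) (3,1) (4,1) (5,3) (6,7) (7,7)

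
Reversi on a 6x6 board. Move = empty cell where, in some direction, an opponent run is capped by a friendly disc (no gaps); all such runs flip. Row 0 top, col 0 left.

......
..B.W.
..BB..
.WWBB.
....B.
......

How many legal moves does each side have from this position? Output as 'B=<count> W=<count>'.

-- B to move --
(0,3): no bracket -> illegal
(0,4): no bracket -> illegal
(0,5): flips 1 -> legal
(1,3): no bracket -> illegal
(1,5): no bracket -> illegal
(2,0): no bracket -> illegal
(2,1): no bracket -> illegal
(2,4): no bracket -> illegal
(2,5): no bracket -> illegal
(3,0): flips 2 -> legal
(4,0): flips 1 -> legal
(4,1): flips 1 -> legal
(4,2): flips 1 -> legal
(4,3): no bracket -> illegal
B mobility = 5
-- W to move --
(0,1): no bracket -> illegal
(0,2): flips 2 -> legal
(0,3): no bracket -> illegal
(1,1): no bracket -> illegal
(1,3): flips 1 -> legal
(2,1): no bracket -> illegal
(2,4): no bracket -> illegal
(2,5): no bracket -> illegal
(3,5): flips 2 -> legal
(4,2): no bracket -> illegal
(4,3): no bracket -> illegal
(4,5): no bracket -> illegal
(5,3): no bracket -> illegal
(5,4): no bracket -> illegal
(5,5): no bracket -> illegal
W mobility = 3

Answer: B=5 W=3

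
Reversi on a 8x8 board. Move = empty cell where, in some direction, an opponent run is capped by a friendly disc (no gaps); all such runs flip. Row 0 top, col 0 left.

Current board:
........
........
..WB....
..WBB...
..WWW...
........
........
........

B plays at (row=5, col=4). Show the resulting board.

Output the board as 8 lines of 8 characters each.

Place B at (5,4); scan 8 dirs for brackets.
Dir NW: opp run (4,3) (3,2), next='.' -> no flip
Dir N: opp run (4,4) capped by B -> flip
Dir NE: first cell '.' (not opp) -> no flip
Dir W: first cell '.' (not opp) -> no flip
Dir E: first cell '.' (not opp) -> no flip
Dir SW: first cell '.' (not opp) -> no flip
Dir S: first cell '.' (not opp) -> no flip
Dir SE: first cell '.' (not opp) -> no flip
All flips: (4,4)

Answer: ........
........
..WB....
..WBB...
..WWB...
....B...
........
........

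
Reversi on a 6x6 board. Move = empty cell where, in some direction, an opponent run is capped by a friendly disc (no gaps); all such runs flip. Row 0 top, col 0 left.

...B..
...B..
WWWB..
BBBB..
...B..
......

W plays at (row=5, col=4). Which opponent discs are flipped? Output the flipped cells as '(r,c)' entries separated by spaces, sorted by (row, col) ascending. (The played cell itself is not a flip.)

Answer: (3,2) (4,3)

Derivation:
Dir NW: opp run (4,3) (3,2) capped by W -> flip
Dir N: first cell '.' (not opp) -> no flip
Dir NE: first cell '.' (not opp) -> no flip
Dir W: first cell '.' (not opp) -> no flip
Dir E: first cell '.' (not opp) -> no flip
Dir SW: edge -> no flip
Dir S: edge -> no flip
Dir SE: edge -> no flip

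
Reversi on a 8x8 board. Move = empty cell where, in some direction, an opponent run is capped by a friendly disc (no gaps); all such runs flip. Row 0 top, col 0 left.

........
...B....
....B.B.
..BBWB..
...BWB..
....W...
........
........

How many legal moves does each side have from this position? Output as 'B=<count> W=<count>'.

-- B to move --
(2,3): flips 1 -> legal
(2,5): flips 1 -> legal
(5,3): flips 1 -> legal
(5,5): flips 1 -> legal
(6,3): flips 1 -> legal
(6,4): flips 3 -> legal
(6,5): flips 1 -> legal
B mobility = 7
-- W to move --
(0,2): no bracket -> illegal
(0,3): no bracket -> illegal
(0,4): no bracket -> illegal
(1,2): no bracket -> illegal
(1,4): flips 1 -> legal
(1,5): no bracket -> illegal
(1,6): no bracket -> illegal
(1,7): flips 2 -> legal
(2,1): flips 2 -> legal
(2,2): flips 1 -> legal
(2,3): no bracket -> illegal
(2,5): no bracket -> illegal
(2,7): no bracket -> illegal
(3,1): flips 2 -> legal
(3,6): flips 2 -> legal
(3,7): no bracket -> illegal
(4,1): no bracket -> illegal
(4,2): flips 1 -> legal
(4,6): flips 1 -> legal
(5,2): flips 1 -> legal
(5,3): no bracket -> illegal
(5,5): no bracket -> illegal
(5,6): flips 1 -> legal
W mobility = 10

Answer: B=7 W=10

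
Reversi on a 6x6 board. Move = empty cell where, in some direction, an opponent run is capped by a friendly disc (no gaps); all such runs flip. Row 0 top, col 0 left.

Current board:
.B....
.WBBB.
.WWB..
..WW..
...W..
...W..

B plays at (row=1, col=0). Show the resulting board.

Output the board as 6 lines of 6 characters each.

Answer: .B....
BBBBB.
.WWB..
..WW..
...W..
...W..

Derivation:
Place B at (1,0); scan 8 dirs for brackets.
Dir NW: edge -> no flip
Dir N: first cell '.' (not opp) -> no flip
Dir NE: first cell 'B' (not opp) -> no flip
Dir W: edge -> no flip
Dir E: opp run (1,1) capped by B -> flip
Dir SW: edge -> no flip
Dir S: first cell '.' (not opp) -> no flip
Dir SE: opp run (2,1) (3,2) (4,3), next='.' -> no flip
All flips: (1,1)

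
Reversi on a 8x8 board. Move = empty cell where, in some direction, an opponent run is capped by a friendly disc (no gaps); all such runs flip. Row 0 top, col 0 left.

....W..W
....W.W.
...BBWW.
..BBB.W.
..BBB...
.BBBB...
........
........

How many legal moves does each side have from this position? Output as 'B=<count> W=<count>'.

-- B to move --
(0,3): no bracket -> illegal
(0,5): flips 1 -> legal
(0,6): no bracket -> illegal
(1,3): no bracket -> illegal
(1,5): no bracket -> illegal
(1,7): no bracket -> illegal
(2,7): flips 2 -> legal
(3,5): no bracket -> illegal
(3,7): no bracket -> illegal
(4,5): no bracket -> illegal
(4,6): no bracket -> illegal
(4,7): no bracket -> illegal
B mobility = 2
-- W to move --
(1,2): no bracket -> illegal
(1,3): no bracket -> illegal
(1,5): no bracket -> illegal
(2,1): no bracket -> illegal
(2,2): flips 2 -> legal
(3,1): no bracket -> illegal
(3,5): no bracket -> illegal
(4,0): no bracket -> illegal
(4,1): flips 2 -> legal
(4,5): no bracket -> illegal
(5,0): no bracket -> illegal
(5,5): no bracket -> illegal
(6,0): no bracket -> illegal
(6,1): flips 3 -> legal
(6,2): no bracket -> illegal
(6,3): no bracket -> illegal
(6,4): flips 4 -> legal
(6,5): no bracket -> illegal
W mobility = 4

Answer: B=2 W=4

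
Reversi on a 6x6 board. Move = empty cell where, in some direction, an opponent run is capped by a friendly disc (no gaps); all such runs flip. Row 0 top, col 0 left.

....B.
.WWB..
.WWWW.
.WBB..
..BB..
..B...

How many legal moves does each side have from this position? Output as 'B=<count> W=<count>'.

Answer: B=9 W=9

Derivation:
-- B to move --
(0,0): flips 2 -> legal
(0,1): no bracket -> illegal
(0,2): flips 2 -> legal
(0,3): no bracket -> illegal
(1,0): flips 3 -> legal
(1,4): flips 1 -> legal
(1,5): flips 1 -> legal
(2,0): flips 1 -> legal
(2,5): no bracket -> illegal
(3,0): flips 1 -> legal
(3,4): no bracket -> illegal
(3,5): flips 1 -> legal
(4,0): flips 2 -> legal
(4,1): no bracket -> illegal
B mobility = 9
-- W to move --
(0,2): flips 1 -> legal
(0,3): flips 1 -> legal
(0,5): no bracket -> illegal
(1,4): flips 1 -> legal
(1,5): no bracket -> illegal
(3,4): flips 2 -> legal
(4,1): flips 1 -> legal
(4,4): flips 1 -> legal
(5,1): flips 2 -> legal
(5,3): flips 3 -> legal
(5,4): flips 2 -> legal
W mobility = 9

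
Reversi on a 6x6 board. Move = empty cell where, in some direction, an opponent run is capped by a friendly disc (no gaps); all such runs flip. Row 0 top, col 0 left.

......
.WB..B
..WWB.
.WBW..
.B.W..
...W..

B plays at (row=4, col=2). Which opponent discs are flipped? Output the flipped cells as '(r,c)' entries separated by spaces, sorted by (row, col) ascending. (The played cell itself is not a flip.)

Answer: (3,3)

Derivation:
Dir NW: opp run (3,1), next='.' -> no flip
Dir N: first cell 'B' (not opp) -> no flip
Dir NE: opp run (3,3) capped by B -> flip
Dir W: first cell 'B' (not opp) -> no flip
Dir E: opp run (4,3), next='.' -> no flip
Dir SW: first cell '.' (not opp) -> no flip
Dir S: first cell '.' (not opp) -> no flip
Dir SE: opp run (5,3), next=edge -> no flip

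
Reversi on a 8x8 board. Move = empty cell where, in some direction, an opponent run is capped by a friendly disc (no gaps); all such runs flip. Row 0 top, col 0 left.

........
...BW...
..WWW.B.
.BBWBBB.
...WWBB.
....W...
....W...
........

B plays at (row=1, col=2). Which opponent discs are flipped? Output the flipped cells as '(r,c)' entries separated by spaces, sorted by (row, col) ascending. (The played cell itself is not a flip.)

Dir NW: first cell '.' (not opp) -> no flip
Dir N: first cell '.' (not opp) -> no flip
Dir NE: first cell '.' (not opp) -> no flip
Dir W: first cell '.' (not opp) -> no flip
Dir E: first cell 'B' (not opp) -> no flip
Dir SW: first cell '.' (not opp) -> no flip
Dir S: opp run (2,2) capped by B -> flip
Dir SE: opp run (2,3) capped by B -> flip

Answer: (2,2) (2,3)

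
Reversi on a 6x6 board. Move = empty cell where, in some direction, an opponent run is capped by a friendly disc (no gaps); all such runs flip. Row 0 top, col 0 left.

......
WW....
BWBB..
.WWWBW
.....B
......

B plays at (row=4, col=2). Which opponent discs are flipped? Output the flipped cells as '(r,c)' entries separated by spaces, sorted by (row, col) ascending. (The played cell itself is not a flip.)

Answer: (3,1) (3,2)

Derivation:
Dir NW: opp run (3,1) capped by B -> flip
Dir N: opp run (3,2) capped by B -> flip
Dir NE: opp run (3,3), next='.' -> no flip
Dir W: first cell '.' (not opp) -> no flip
Dir E: first cell '.' (not opp) -> no flip
Dir SW: first cell '.' (not opp) -> no flip
Dir S: first cell '.' (not opp) -> no flip
Dir SE: first cell '.' (not opp) -> no flip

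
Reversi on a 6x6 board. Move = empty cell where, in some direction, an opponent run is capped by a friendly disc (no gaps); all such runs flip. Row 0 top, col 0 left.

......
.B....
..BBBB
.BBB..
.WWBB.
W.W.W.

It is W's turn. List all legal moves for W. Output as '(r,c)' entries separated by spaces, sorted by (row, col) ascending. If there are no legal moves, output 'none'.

Answer: (1,2) (1,4) (1,5) (2,0) (2,1) (3,4) (4,5)

Derivation:
(0,0): no bracket -> illegal
(0,1): no bracket -> illegal
(0,2): no bracket -> illegal
(1,0): no bracket -> illegal
(1,2): flips 2 -> legal
(1,3): no bracket -> illegal
(1,4): flips 2 -> legal
(1,5): flips 2 -> legal
(2,0): flips 1 -> legal
(2,1): flips 3 -> legal
(3,0): no bracket -> illegal
(3,4): flips 2 -> legal
(3,5): no bracket -> illegal
(4,0): no bracket -> illegal
(4,5): flips 2 -> legal
(5,3): no bracket -> illegal
(5,5): no bracket -> illegal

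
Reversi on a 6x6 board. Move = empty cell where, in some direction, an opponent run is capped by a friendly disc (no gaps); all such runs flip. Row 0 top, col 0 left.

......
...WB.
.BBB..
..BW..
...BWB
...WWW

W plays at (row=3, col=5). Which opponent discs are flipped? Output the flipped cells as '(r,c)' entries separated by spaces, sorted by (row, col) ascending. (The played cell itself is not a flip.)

Answer: (4,5)

Derivation:
Dir NW: first cell '.' (not opp) -> no flip
Dir N: first cell '.' (not opp) -> no flip
Dir NE: edge -> no flip
Dir W: first cell '.' (not opp) -> no flip
Dir E: edge -> no flip
Dir SW: first cell 'W' (not opp) -> no flip
Dir S: opp run (4,5) capped by W -> flip
Dir SE: edge -> no flip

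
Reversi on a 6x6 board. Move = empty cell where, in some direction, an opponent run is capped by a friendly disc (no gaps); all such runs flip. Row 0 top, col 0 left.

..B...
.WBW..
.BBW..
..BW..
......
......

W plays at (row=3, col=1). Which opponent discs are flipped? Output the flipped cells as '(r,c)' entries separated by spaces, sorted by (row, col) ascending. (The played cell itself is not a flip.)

Dir NW: first cell '.' (not opp) -> no flip
Dir N: opp run (2,1) capped by W -> flip
Dir NE: opp run (2,2) capped by W -> flip
Dir W: first cell '.' (not opp) -> no flip
Dir E: opp run (3,2) capped by W -> flip
Dir SW: first cell '.' (not opp) -> no flip
Dir S: first cell '.' (not opp) -> no flip
Dir SE: first cell '.' (not opp) -> no flip

Answer: (2,1) (2,2) (3,2)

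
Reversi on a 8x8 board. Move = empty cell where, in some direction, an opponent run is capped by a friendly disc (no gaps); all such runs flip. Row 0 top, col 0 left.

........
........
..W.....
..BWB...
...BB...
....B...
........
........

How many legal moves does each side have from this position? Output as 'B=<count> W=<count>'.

-- B to move --
(1,1): flips 2 -> legal
(1,2): flips 1 -> legal
(1,3): no bracket -> illegal
(2,1): no bracket -> illegal
(2,3): flips 1 -> legal
(2,4): no bracket -> illegal
(3,1): no bracket -> illegal
(4,2): no bracket -> illegal
B mobility = 3
-- W to move --
(2,1): no bracket -> illegal
(2,3): no bracket -> illegal
(2,4): no bracket -> illegal
(2,5): no bracket -> illegal
(3,1): flips 1 -> legal
(3,5): flips 1 -> legal
(4,1): no bracket -> illegal
(4,2): flips 1 -> legal
(4,5): no bracket -> illegal
(5,2): no bracket -> illegal
(5,3): flips 1 -> legal
(5,5): flips 1 -> legal
(6,3): no bracket -> illegal
(6,4): no bracket -> illegal
(6,5): no bracket -> illegal
W mobility = 5

Answer: B=3 W=5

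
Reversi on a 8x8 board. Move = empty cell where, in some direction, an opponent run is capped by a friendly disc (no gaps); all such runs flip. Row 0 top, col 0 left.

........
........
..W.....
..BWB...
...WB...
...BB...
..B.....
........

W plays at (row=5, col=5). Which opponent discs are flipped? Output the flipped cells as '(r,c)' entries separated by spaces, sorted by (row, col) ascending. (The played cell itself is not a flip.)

Dir NW: opp run (4,4) capped by W -> flip
Dir N: first cell '.' (not opp) -> no flip
Dir NE: first cell '.' (not opp) -> no flip
Dir W: opp run (5,4) (5,3), next='.' -> no flip
Dir E: first cell '.' (not opp) -> no flip
Dir SW: first cell '.' (not opp) -> no flip
Dir S: first cell '.' (not opp) -> no flip
Dir SE: first cell '.' (not opp) -> no flip

Answer: (4,4)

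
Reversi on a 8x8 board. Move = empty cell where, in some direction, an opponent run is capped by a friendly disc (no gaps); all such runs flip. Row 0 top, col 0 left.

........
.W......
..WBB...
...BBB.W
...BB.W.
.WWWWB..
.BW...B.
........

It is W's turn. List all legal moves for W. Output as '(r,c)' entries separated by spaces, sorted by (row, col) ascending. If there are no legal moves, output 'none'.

(1,2): no bracket -> illegal
(1,3): flips 5 -> legal
(1,4): flips 3 -> legal
(1,5): no bracket -> illegal
(2,5): flips 4 -> legal
(2,6): flips 2 -> legal
(3,2): flips 1 -> legal
(3,6): no bracket -> illegal
(4,2): no bracket -> illegal
(4,5): no bracket -> illegal
(5,0): no bracket -> illegal
(5,6): flips 1 -> legal
(5,7): no bracket -> illegal
(6,0): flips 1 -> legal
(6,4): flips 1 -> legal
(6,5): no bracket -> illegal
(6,7): no bracket -> illegal
(7,0): flips 1 -> legal
(7,1): flips 1 -> legal
(7,2): no bracket -> illegal
(7,5): no bracket -> illegal
(7,6): no bracket -> illegal
(7,7): flips 4 -> legal

Answer: (1,3) (1,4) (2,5) (2,6) (3,2) (5,6) (6,0) (6,4) (7,0) (7,1) (7,7)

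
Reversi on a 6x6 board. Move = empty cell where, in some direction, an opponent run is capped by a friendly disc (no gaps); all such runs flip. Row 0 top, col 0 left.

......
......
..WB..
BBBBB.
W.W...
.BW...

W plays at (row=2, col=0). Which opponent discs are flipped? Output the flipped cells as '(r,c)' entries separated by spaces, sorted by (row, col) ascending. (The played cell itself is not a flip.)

Dir NW: edge -> no flip
Dir N: first cell '.' (not opp) -> no flip
Dir NE: first cell '.' (not opp) -> no flip
Dir W: edge -> no flip
Dir E: first cell '.' (not opp) -> no flip
Dir SW: edge -> no flip
Dir S: opp run (3,0) capped by W -> flip
Dir SE: opp run (3,1) capped by W -> flip

Answer: (3,0) (3,1)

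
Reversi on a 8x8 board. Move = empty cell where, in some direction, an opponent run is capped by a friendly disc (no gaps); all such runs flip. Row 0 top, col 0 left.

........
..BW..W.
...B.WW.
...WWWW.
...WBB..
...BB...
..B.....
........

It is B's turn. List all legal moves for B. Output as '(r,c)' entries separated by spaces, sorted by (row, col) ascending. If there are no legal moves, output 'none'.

Answer: (0,3) (1,4) (1,5) (1,7) (2,2) (2,4) (2,7) (3,2) (4,2)

Derivation:
(0,2): no bracket -> illegal
(0,3): flips 1 -> legal
(0,4): no bracket -> illegal
(0,5): no bracket -> illegal
(0,6): no bracket -> illegal
(0,7): no bracket -> illegal
(1,4): flips 1 -> legal
(1,5): flips 2 -> legal
(1,7): flips 2 -> legal
(2,2): flips 1 -> legal
(2,4): flips 1 -> legal
(2,7): flips 1 -> legal
(3,2): flips 1 -> legal
(3,7): no bracket -> illegal
(4,2): flips 1 -> legal
(4,6): no bracket -> illegal
(4,7): no bracket -> illegal
(5,2): no bracket -> illegal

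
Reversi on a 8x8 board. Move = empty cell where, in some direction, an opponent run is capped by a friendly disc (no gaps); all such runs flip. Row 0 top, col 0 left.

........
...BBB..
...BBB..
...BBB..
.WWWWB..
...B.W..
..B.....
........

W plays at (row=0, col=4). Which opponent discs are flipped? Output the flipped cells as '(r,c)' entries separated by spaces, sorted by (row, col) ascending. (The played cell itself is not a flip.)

Answer: (1,4) (2,4) (3,4)

Derivation:
Dir NW: edge -> no flip
Dir N: edge -> no flip
Dir NE: edge -> no flip
Dir W: first cell '.' (not opp) -> no flip
Dir E: first cell '.' (not opp) -> no flip
Dir SW: opp run (1,3), next='.' -> no flip
Dir S: opp run (1,4) (2,4) (3,4) capped by W -> flip
Dir SE: opp run (1,5), next='.' -> no flip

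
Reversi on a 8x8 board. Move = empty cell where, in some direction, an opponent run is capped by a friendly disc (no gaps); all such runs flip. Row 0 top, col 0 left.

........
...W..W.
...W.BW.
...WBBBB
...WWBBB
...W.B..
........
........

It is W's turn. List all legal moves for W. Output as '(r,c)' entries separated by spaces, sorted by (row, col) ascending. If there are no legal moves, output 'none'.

(1,4): no bracket -> illegal
(1,5): no bracket -> illegal
(2,4): flips 2 -> legal
(2,7): no bracket -> illegal
(5,4): no bracket -> illegal
(5,6): flips 4 -> legal
(5,7): no bracket -> illegal
(6,4): no bracket -> illegal
(6,5): no bracket -> illegal
(6,6): flips 1 -> legal

Answer: (2,4) (5,6) (6,6)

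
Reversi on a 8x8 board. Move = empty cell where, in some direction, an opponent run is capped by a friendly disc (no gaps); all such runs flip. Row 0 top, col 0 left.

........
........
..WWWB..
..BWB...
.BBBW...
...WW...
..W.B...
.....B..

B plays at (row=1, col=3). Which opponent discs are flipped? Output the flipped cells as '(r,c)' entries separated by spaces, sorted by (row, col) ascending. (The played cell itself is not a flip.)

Dir NW: first cell '.' (not opp) -> no flip
Dir N: first cell '.' (not opp) -> no flip
Dir NE: first cell '.' (not opp) -> no flip
Dir W: first cell '.' (not opp) -> no flip
Dir E: first cell '.' (not opp) -> no flip
Dir SW: opp run (2,2), next='.' -> no flip
Dir S: opp run (2,3) (3,3) capped by B -> flip
Dir SE: opp run (2,4), next='.' -> no flip

Answer: (2,3) (3,3)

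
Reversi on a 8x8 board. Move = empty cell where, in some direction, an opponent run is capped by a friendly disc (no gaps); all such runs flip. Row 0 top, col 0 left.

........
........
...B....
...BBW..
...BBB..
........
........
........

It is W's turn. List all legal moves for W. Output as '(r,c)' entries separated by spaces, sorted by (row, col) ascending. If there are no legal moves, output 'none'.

(1,2): no bracket -> illegal
(1,3): no bracket -> illegal
(1,4): no bracket -> illegal
(2,2): no bracket -> illegal
(2,4): no bracket -> illegal
(2,5): no bracket -> illegal
(3,2): flips 2 -> legal
(3,6): no bracket -> illegal
(4,2): no bracket -> illegal
(4,6): no bracket -> illegal
(5,2): no bracket -> illegal
(5,3): flips 1 -> legal
(5,4): no bracket -> illegal
(5,5): flips 1 -> legal
(5,6): no bracket -> illegal

Answer: (3,2) (5,3) (5,5)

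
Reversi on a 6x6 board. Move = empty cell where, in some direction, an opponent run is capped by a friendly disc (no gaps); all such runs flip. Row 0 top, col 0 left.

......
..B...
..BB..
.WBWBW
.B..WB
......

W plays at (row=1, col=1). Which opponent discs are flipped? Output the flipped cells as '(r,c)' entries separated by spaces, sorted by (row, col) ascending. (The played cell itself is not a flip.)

Dir NW: first cell '.' (not opp) -> no flip
Dir N: first cell '.' (not opp) -> no flip
Dir NE: first cell '.' (not opp) -> no flip
Dir W: first cell '.' (not opp) -> no flip
Dir E: opp run (1,2), next='.' -> no flip
Dir SW: first cell '.' (not opp) -> no flip
Dir S: first cell '.' (not opp) -> no flip
Dir SE: opp run (2,2) capped by W -> flip

Answer: (2,2)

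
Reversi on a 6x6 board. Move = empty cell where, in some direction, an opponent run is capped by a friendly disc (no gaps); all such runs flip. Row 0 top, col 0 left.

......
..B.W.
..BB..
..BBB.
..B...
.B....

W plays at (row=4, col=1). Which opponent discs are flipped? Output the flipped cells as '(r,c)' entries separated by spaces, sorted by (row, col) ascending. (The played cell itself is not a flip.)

Answer: (2,3) (3,2)

Derivation:
Dir NW: first cell '.' (not opp) -> no flip
Dir N: first cell '.' (not opp) -> no flip
Dir NE: opp run (3,2) (2,3) capped by W -> flip
Dir W: first cell '.' (not opp) -> no flip
Dir E: opp run (4,2), next='.' -> no flip
Dir SW: first cell '.' (not opp) -> no flip
Dir S: opp run (5,1), next=edge -> no flip
Dir SE: first cell '.' (not opp) -> no flip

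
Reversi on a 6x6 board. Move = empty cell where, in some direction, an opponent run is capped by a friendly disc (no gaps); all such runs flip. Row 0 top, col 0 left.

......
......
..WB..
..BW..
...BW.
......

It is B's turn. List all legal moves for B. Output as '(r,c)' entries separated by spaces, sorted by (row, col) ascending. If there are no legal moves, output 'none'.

Answer: (1,2) (2,1) (3,4) (4,5)

Derivation:
(1,1): no bracket -> illegal
(1,2): flips 1 -> legal
(1,3): no bracket -> illegal
(2,1): flips 1 -> legal
(2,4): no bracket -> illegal
(3,1): no bracket -> illegal
(3,4): flips 1 -> legal
(3,5): no bracket -> illegal
(4,2): no bracket -> illegal
(4,5): flips 1 -> legal
(5,3): no bracket -> illegal
(5,4): no bracket -> illegal
(5,5): no bracket -> illegal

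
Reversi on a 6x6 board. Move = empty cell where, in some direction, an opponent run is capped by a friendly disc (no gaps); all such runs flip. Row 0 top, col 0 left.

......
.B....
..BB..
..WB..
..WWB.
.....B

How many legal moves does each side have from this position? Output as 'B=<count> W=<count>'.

-- B to move --
(2,1): no bracket -> illegal
(3,1): flips 1 -> legal
(3,4): no bracket -> illegal
(4,1): flips 3 -> legal
(5,1): flips 1 -> legal
(5,2): flips 2 -> legal
(5,3): flips 1 -> legal
(5,4): no bracket -> illegal
B mobility = 5
-- W to move --
(0,0): no bracket -> illegal
(0,1): no bracket -> illegal
(0,2): no bracket -> illegal
(1,0): no bracket -> illegal
(1,2): flips 1 -> legal
(1,3): flips 2 -> legal
(1,4): flips 1 -> legal
(2,0): no bracket -> illegal
(2,1): no bracket -> illegal
(2,4): flips 1 -> legal
(3,1): no bracket -> illegal
(3,4): flips 1 -> legal
(3,5): no bracket -> illegal
(4,5): flips 1 -> legal
(5,3): no bracket -> illegal
(5,4): no bracket -> illegal
W mobility = 6

Answer: B=5 W=6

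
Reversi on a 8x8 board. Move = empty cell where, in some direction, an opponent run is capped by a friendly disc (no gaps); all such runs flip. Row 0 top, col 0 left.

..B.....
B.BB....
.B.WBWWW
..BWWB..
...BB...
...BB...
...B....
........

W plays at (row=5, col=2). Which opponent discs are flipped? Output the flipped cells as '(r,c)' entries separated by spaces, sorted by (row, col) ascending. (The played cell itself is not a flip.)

Dir NW: first cell '.' (not opp) -> no flip
Dir N: first cell '.' (not opp) -> no flip
Dir NE: opp run (4,3) capped by W -> flip
Dir W: first cell '.' (not opp) -> no flip
Dir E: opp run (5,3) (5,4), next='.' -> no flip
Dir SW: first cell '.' (not opp) -> no flip
Dir S: first cell '.' (not opp) -> no flip
Dir SE: opp run (6,3), next='.' -> no flip

Answer: (4,3)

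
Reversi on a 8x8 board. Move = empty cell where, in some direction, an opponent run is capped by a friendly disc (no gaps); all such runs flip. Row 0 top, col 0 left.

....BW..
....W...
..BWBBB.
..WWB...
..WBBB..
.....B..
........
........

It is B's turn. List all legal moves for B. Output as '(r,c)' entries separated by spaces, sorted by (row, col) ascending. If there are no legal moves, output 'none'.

(0,3): flips 1 -> legal
(0,6): flips 1 -> legal
(1,2): flips 1 -> legal
(1,3): flips 2 -> legal
(1,5): no bracket -> illegal
(1,6): no bracket -> illegal
(2,1): flips 1 -> legal
(3,1): flips 2 -> legal
(4,1): flips 1 -> legal
(5,1): flips 2 -> legal
(5,2): flips 2 -> legal
(5,3): no bracket -> illegal

Answer: (0,3) (0,6) (1,2) (1,3) (2,1) (3,1) (4,1) (5,1) (5,2)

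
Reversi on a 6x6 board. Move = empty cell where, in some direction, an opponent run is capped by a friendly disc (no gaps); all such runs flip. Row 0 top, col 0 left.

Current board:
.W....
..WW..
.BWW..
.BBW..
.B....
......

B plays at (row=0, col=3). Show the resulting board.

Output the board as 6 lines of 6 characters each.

Place B at (0,3); scan 8 dirs for brackets.
Dir NW: edge -> no flip
Dir N: edge -> no flip
Dir NE: edge -> no flip
Dir W: first cell '.' (not opp) -> no flip
Dir E: first cell '.' (not opp) -> no flip
Dir SW: opp run (1,2) capped by B -> flip
Dir S: opp run (1,3) (2,3) (3,3), next='.' -> no flip
Dir SE: first cell '.' (not opp) -> no flip
All flips: (1,2)

Answer: .W.B..
..BW..
.BWW..
.BBW..
.B....
......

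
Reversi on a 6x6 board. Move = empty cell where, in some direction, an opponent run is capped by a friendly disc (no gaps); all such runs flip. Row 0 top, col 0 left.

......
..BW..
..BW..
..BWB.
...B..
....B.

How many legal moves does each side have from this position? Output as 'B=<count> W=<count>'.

Answer: B=5 W=8

Derivation:
-- B to move --
(0,2): no bracket -> illegal
(0,3): flips 3 -> legal
(0,4): flips 1 -> legal
(1,4): flips 2 -> legal
(2,4): flips 1 -> legal
(4,2): no bracket -> illegal
(4,4): flips 1 -> legal
B mobility = 5
-- W to move --
(0,1): flips 1 -> legal
(0,2): no bracket -> illegal
(0,3): no bracket -> illegal
(1,1): flips 2 -> legal
(2,1): flips 1 -> legal
(2,4): no bracket -> illegal
(2,5): no bracket -> illegal
(3,1): flips 2 -> legal
(3,5): flips 1 -> legal
(4,1): flips 1 -> legal
(4,2): no bracket -> illegal
(4,4): no bracket -> illegal
(4,5): flips 1 -> legal
(5,2): no bracket -> illegal
(5,3): flips 1 -> legal
(5,5): no bracket -> illegal
W mobility = 8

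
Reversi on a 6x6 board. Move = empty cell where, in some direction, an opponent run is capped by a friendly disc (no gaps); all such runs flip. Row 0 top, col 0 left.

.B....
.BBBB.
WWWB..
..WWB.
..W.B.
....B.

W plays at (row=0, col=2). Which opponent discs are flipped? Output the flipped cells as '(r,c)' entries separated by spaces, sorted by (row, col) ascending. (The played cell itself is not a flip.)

Answer: (1,1) (1,2)

Derivation:
Dir NW: edge -> no flip
Dir N: edge -> no flip
Dir NE: edge -> no flip
Dir W: opp run (0,1), next='.' -> no flip
Dir E: first cell '.' (not opp) -> no flip
Dir SW: opp run (1,1) capped by W -> flip
Dir S: opp run (1,2) capped by W -> flip
Dir SE: opp run (1,3), next='.' -> no flip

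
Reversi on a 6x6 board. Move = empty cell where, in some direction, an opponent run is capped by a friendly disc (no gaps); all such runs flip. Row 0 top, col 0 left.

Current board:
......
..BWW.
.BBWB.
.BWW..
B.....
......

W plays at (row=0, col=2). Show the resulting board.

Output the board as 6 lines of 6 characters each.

Answer: ..W...
..WWW.
.BWWB.
.BWW..
B.....
......

Derivation:
Place W at (0,2); scan 8 dirs for brackets.
Dir NW: edge -> no flip
Dir N: edge -> no flip
Dir NE: edge -> no flip
Dir W: first cell '.' (not opp) -> no flip
Dir E: first cell '.' (not opp) -> no flip
Dir SW: first cell '.' (not opp) -> no flip
Dir S: opp run (1,2) (2,2) capped by W -> flip
Dir SE: first cell 'W' (not opp) -> no flip
All flips: (1,2) (2,2)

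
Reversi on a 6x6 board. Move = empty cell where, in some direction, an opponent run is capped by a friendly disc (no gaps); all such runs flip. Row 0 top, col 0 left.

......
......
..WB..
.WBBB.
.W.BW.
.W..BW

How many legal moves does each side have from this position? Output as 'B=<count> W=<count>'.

-- B to move --
(1,1): flips 1 -> legal
(1,2): flips 1 -> legal
(1,3): no bracket -> illegal
(2,0): no bracket -> illegal
(2,1): flips 1 -> legal
(3,0): flips 1 -> legal
(3,5): no bracket -> illegal
(4,0): no bracket -> illegal
(4,2): no bracket -> illegal
(4,5): flips 1 -> legal
(5,0): flips 1 -> legal
(5,2): no bracket -> illegal
(5,3): no bracket -> illegal
B mobility = 6
-- W to move --
(1,2): no bracket -> illegal
(1,3): no bracket -> illegal
(1,4): flips 2 -> legal
(2,1): no bracket -> illegal
(2,4): flips 2 -> legal
(2,5): no bracket -> illegal
(3,5): flips 3 -> legal
(4,2): flips 2 -> legal
(4,5): no bracket -> illegal
(5,2): no bracket -> illegal
(5,3): flips 1 -> legal
W mobility = 5

Answer: B=6 W=5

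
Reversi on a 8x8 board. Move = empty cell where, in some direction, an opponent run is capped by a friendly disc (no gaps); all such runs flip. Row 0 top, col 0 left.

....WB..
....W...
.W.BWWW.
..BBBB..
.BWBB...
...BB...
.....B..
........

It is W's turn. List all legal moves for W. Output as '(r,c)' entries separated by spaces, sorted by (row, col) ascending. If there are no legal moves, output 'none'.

Answer: (0,6) (2,2) (4,0) (4,5) (4,6) (5,0) (5,2) (6,2) (6,4) (7,6)

Derivation:
(0,6): flips 1 -> legal
(1,2): no bracket -> illegal
(1,3): no bracket -> illegal
(1,5): no bracket -> illegal
(1,6): no bracket -> illegal
(2,2): flips 2 -> legal
(3,0): no bracket -> illegal
(3,1): no bracket -> illegal
(3,6): no bracket -> illegal
(4,0): flips 1 -> legal
(4,5): flips 3 -> legal
(4,6): flips 1 -> legal
(5,0): flips 3 -> legal
(5,1): no bracket -> illegal
(5,2): flips 2 -> legal
(5,5): no bracket -> illegal
(5,6): no bracket -> illegal
(6,2): flips 3 -> legal
(6,3): no bracket -> illegal
(6,4): flips 4 -> legal
(6,6): no bracket -> illegal
(7,4): no bracket -> illegal
(7,5): no bracket -> illegal
(7,6): flips 4 -> legal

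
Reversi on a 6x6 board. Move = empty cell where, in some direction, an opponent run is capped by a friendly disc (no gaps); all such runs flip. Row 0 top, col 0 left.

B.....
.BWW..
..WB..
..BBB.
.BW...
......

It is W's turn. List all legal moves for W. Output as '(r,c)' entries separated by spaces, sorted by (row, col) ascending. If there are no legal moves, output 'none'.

Answer: (1,0) (2,4) (4,0) (4,3) (4,4) (4,5)

Derivation:
(0,1): no bracket -> illegal
(0,2): no bracket -> illegal
(1,0): flips 1 -> legal
(1,4): no bracket -> illegal
(2,0): no bracket -> illegal
(2,1): no bracket -> illegal
(2,4): flips 2 -> legal
(2,5): no bracket -> illegal
(3,0): no bracket -> illegal
(3,1): no bracket -> illegal
(3,5): no bracket -> illegal
(4,0): flips 1 -> legal
(4,3): flips 2 -> legal
(4,4): flips 1 -> legal
(4,5): flips 2 -> legal
(5,0): no bracket -> illegal
(5,1): no bracket -> illegal
(5,2): no bracket -> illegal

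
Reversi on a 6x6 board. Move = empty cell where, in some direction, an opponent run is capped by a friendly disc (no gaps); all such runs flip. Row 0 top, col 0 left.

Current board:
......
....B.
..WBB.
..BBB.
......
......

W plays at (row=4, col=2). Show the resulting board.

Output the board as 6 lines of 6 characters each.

Place W at (4,2); scan 8 dirs for brackets.
Dir NW: first cell '.' (not opp) -> no flip
Dir N: opp run (3,2) capped by W -> flip
Dir NE: opp run (3,3) (2,4), next='.' -> no flip
Dir W: first cell '.' (not opp) -> no flip
Dir E: first cell '.' (not opp) -> no flip
Dir SW: first cell '.' (not opp) -> no flip
Dir S: first cell '.' (not opp) -> no flip
Dir SE: first cell '.' (not opp) -> no flip
All flips: (3,2)

Answer: ......
....B.
..WBB.
..WBB.
..W...
......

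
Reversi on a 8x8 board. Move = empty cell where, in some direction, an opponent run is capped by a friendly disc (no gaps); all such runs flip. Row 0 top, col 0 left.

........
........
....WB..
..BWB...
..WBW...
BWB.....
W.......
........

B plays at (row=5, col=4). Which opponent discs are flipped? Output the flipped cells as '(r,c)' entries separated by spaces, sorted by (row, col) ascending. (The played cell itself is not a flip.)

Dir NW: first cell 'B' (not opp) -> no flip
Dir N: opp run (4,4) capped by B -> flip
Dir NE: first cell '.' (not opp) -> no flip
Dir W: first cell '.' (not opp) -> no flip
Dir E: first cell '.' (not opp) -> no flip
Dir SW: first cell '.' (not opp) -> no flip
Dir S: first cell '.' (not opp) -> no flip
Dir SE: first cell '.' (not opp) -> no flip

Answer: (4,4)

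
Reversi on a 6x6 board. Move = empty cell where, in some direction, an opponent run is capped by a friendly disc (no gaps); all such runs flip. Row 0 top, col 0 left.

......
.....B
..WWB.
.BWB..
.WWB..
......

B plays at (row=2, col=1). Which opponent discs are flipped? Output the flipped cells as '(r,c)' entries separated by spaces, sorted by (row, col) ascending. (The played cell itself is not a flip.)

Dir NW: first cell '.' (not opp) -> no flip
Dir N: first cell '.' (not opp) -> no flip
Dir NE: first cell '.' (not opp) -> no flip
Dir W: first cell '.' (not opp) -> no flip
Dir E: opp run (2,2) (2,3) capped by B -> flip
Dir SW: first cell '.' (not opp) -> no flip
Dir S: first cell 'B' (not opp) -> no flip
Dir SE: opp run (3,2) capped by B -> flip

Answer: (2,2) (2,3) (3,2)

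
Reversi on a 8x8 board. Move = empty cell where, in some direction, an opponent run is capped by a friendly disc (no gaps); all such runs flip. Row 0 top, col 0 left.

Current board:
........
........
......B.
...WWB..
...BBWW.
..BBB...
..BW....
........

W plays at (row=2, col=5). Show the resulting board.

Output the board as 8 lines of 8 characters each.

Answer: ........
........
.....WB.
...WWW..
...BBWW.
..BBB...
..BW....
........

Derivation:
Place W at (2,5); scan 8 dirs for brackets.
Dir NW: first cell '.' (not opp) -> no flip
Dir N: first cell '.' (not opp) -> no flip
Dir NE: first cell '.' (not opp) -> no flip
Dir W: first cell '.' (not opp) -> no flip
Dir E: opp run (2,6), next='.' -> no flip
Dir SW: first cell 'W' (not opp) -> no flip
Dir S: opp run (3,5) capped by W -> flip
Dir SE: first cell '.' (not opp) -> no flip
All flips: (3,5)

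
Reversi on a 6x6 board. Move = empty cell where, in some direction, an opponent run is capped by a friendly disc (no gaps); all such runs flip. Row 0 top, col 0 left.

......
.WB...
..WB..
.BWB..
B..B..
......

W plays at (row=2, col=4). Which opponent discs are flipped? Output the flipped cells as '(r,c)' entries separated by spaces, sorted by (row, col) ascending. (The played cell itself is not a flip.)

Answer: (2,3)

Derivation:
Dir NW: first cell '.' (not opp) -> no flip
Dir N: first cell '.' (not opp) -> no flip
Dir NE: first cell '.' (not opp) -> no flip
Dir W: opp run (2,3) capped by W -> flip
Dir E: first cell '.' (not opp) -> no flip
Dir SW: opp run (3,3), next='.' -> no flip
Dir S: first cell '.' (not opp) -> no flip
Dir SE: first cell '.' (not opp) -> no flip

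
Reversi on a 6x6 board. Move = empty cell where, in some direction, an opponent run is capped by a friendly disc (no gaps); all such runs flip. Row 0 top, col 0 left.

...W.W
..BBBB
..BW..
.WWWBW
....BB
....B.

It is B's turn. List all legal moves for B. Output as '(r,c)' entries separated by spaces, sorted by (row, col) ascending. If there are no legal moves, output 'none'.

(0,2): no bracket -> illegal
(0,4): no bracket -> illegal
(2,0): no bracket -> illegal
(2,1): no bracket -> illegal
(2,4): flips 1 -> legal
(2,5): flips 1 -> legal
(3,0): flips 3 -> legal
(4,0): flips 1 -> legal
(4,1): flips 2 -> legal
(4,2): flips 1 -> legal
(4,3): flips 2 -> legal

Answer: (2,4) (2,5) (3,0) (4,0) (4,1) (4,2) (4,3)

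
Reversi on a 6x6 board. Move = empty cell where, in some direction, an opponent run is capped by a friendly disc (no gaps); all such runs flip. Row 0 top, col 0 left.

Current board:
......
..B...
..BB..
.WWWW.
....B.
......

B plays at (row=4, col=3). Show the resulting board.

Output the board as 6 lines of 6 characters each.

Answer: ......
..B...
..BB..
.WWBW.
...BB.
......

Derivation:
Place B at (4,3); scan 8 dirs for brackets.
Dir NW: opp run (3,2), next='.' -> no flip
Dir N: opp run (3,3) capped by B -> flip
Dir NE: opp run (3,4), next='.' -> no flip
Dir W: first cell '.' (not opp) -> no flip
Dir E: first cell 'B' (not opp) -> no flip
Dir SW: first cell '.' (not opp) -> no flip
Dir S: first cell '.' (not opp) -> no flip
Dir SE: first cell '.' (not opp) -> no flip
All flips: (3,3)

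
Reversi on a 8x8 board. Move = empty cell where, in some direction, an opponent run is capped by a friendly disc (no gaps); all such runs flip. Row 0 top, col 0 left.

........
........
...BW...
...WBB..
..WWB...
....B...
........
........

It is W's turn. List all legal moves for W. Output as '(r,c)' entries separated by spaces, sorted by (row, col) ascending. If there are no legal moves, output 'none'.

(1,2): no bracket -> illegal
(1,3): flips 1 -> legal
(1,4): no bracket -> illegal
(2,2): flips 1 -> legal
(2,5): flips 1 -> legal
(2,6): no bracket -> illegal
(3,2): no bracket -> illegal
(3,6): flips 2 -> legal
(4,5): flips 1 -> legal
(4,6): flips 1 -> legal
(5,3): no bracket -> illegal
(5,5): flips 1 -> legal
(6,3): no bracket -> illegal
(6,4): flips 3 -> legal
(6,5): flips 1 -> legal

Answer: (1,3) (2,2) (2,5) (3,6) (4,5) (4,6) (5,5) (6,4) (6,5)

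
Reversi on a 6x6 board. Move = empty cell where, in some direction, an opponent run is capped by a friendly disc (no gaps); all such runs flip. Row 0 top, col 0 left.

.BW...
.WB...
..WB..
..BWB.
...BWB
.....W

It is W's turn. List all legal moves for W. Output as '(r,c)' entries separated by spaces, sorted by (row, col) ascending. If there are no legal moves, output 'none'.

(0,0): flips 1 -> legal
(0,3): no bracket -> illegal
(1,0): no bracket -> illegal
(1,3): flips 2 -> legal
(1,4): no bracket -> illegal
(2,1): no bracket -> illegal
(2,4): flips 2 -> legal
(2,5): no bracket -> illegal
(3,1): flips 1 -> legal
(3,5): flips 2 -> legal
(4,1): no bracket -> illegal
(4,2): flips 2 -> legal
(5,2): no bracket -> illegal
(5,3): flips 1 -> legal
(5,4): no bracket -> illegal

Answer: (0,0) (1,3) (2,4) (3,1) (3,5) (4,2) (5,3)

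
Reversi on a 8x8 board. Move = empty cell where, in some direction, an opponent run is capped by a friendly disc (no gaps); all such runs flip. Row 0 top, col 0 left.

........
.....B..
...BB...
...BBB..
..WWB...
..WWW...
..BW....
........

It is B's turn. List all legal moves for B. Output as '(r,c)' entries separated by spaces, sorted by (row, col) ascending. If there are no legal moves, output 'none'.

Answer: (3,2) (4,1) (5,1) (6,1) (6,4) (7,3)

Derivation:
(3,1): no bracket -> illegal
(3,2): flips 2 -> legal
(4,1): flips 2 -> legal
(4,5): no bracket -> illegal
(5,1): flips 1 -> legal
(5,5): no bracket -> illegal
(6,1): flips 2 -> legal
(6,4): flips 2 -> legal
(6,5): no bracket -> illegal
(7,2): no bracket -> illegal
(7,3): flips 3 -> legal
(7,4): no bracket -> illegal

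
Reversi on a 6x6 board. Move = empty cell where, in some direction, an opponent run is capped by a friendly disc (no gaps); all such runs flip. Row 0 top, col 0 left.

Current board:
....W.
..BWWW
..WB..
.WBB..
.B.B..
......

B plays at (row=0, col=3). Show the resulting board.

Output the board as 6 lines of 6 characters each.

Place B at (0,3); scan 8 dirs for brackets.
Dir NW: edge -> no flip
Dir N: edge -> no flip
Dir NE: edge -> no flip
Dir W: first cell '.' (not opp) -> no flip
Dir E: opp run (0,4), next='.' -> no flip
Dir SW: first cell 'B' (not opp) -> no flip
Dir S: opp run (1,3) capped by B -> flip
Dir SE: opp run (1,4), next='.' -> no flip
All flips: (1,3)

Answer: ...BW.
..BBWW
..WB..
.WBB..
.B.B..
......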